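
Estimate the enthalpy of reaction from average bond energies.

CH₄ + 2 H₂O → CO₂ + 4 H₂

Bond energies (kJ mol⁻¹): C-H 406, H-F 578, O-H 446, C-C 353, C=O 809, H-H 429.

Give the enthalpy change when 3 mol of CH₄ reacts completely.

Bonds broken (reactants):
  C-H: 4 × 406 = 1624
  O-H: 4 × 446 = 1784
  Σ(broken) = 3408 kJ
Bonds formed (products):
  C=O: 2 × 809 = 1618
  H-H: 4 × 429 = 1716
  Σ(formed) = 3334 kJ
ΔH = Σ(broken) − Σ(formed) = 3408 − 3334 = +74 kJ
For 3× the reaction as written: 3 × (+74) = +222 kJ

ΔH = +222 kJ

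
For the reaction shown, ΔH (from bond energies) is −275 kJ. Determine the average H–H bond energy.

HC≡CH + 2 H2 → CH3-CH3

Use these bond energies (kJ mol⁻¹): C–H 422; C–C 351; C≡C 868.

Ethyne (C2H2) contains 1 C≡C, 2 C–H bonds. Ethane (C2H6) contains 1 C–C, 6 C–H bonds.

D(H–H) ≈ 448 kJ/mol

Let D be the H–H bond energy.
Σ(broken) = 1×868 + 2×422 + 2×D = 1712 + 2D
Σ(formed) = 1×351 + 6×422 = 2883
ΔH = Σ(broken) − Σ(formed) = (1712 + 2D) − (2883) = −1171 + 2D
Setting this equal to −275 kJ gives 2D = 896, so D = 448 kJ/mol.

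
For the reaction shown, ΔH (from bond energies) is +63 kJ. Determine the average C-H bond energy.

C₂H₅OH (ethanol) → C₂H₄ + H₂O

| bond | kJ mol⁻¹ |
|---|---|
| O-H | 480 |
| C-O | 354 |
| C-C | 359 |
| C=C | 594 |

D(C-H) ≈ 424 kJ/mol

Let D be the C-H bond energy.
Σ(broken) = 1×359 + 5×D + 1×354 + 1×480 = 1193 + 5D
Σ(formed) = 4×D + 1×594 + 2×480 = 1554 + 4D
ΔH = Σ(broken) − Σ(formed) = (1193 + 5D) − (1554 + 4D) = −361 + D
Setting this equal to +63 kJ gives D = 424 kJ/mol.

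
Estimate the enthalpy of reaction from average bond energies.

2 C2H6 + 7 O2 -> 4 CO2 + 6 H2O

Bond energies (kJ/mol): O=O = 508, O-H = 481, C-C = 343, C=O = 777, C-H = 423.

ΔH ≈ −2670 kJ

Bonds broken (reactants):
  C-C: 2 × 343 = 686
  C-H: 12 × 423 = 5076
  O=O: 7 × 508 = 3556
  Σ(broken) = 9318 kJ
Bonds formed (products):
  C=O: 8 × 777 = 6216
  O-H: 12 × 481 = 5772
  Σ(formed) = 11988 kJ
ΔH = Σ(broken) − Σ(formed) = 9318 − 11988 = −2670 kJ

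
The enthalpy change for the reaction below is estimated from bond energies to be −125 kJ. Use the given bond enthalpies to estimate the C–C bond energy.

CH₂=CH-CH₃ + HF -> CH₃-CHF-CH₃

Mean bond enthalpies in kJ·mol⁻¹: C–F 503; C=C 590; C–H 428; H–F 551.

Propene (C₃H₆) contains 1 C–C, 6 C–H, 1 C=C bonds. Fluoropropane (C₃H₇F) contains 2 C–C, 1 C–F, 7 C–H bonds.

D(C–C) ≈ 335 kJ/mol

Let D be the C–C bond energy.
Σ(broken) = 1×D + 6×428 + 1×590 + 1×551 = 3709 + D
Σ(formed) = 2×D + 1×503 + 7×428 = 3499 + 2D
ΔH = Σ(broken) − Σ(formed) = (3709 + D) − (3499 + 2D) = +210 − D
Setting this equal to −125 kJ gives D = 335 kJ/mol.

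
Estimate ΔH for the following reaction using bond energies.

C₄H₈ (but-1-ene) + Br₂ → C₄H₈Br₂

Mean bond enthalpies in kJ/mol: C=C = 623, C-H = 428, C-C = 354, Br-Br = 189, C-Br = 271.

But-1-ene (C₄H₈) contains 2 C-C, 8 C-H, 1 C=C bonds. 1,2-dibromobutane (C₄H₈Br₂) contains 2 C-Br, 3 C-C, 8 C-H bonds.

ΔH ≈ −84 kJ

Bonds broken (reactants):
  Br-Br: 1 × 189 = 189
  C-C: 2 × 354 = 708
  C-H: 8 × 428 = 3424
  C=C: 1 × 623 = 623
  Σ(broken) = 4944 kJ
Bonds formed (products):
  C-Br: 2 × 271 = 542
  C-C: 3 × 354 = 1062
  C-H: 8 × 428 = 3424
  Σ(formed) = 5028 kJ
ΔH = Σ(broken) − Σ(formed) = 4944 − 5028 = −84 kJ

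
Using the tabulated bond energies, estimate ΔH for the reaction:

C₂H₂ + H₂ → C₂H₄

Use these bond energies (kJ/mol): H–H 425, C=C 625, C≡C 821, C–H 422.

ΔH ≈ −223 kJ

Bonds broken (reactants):
  C≡C: 1 × 821 = 821
  C–H: 2 × 422 = 844
  H–H: 1 × 425 = 425
  Σ(broken) = 2090 kJ
Bonds formed (products):
  C–H: 4 × 422 = 1688
  C=C: 1 × 625 = 625
  Σ(formed) = 2313 kJ
ΔH = Σ(broken) − Σ(formed) = 2090 − 2313 = −223 kJ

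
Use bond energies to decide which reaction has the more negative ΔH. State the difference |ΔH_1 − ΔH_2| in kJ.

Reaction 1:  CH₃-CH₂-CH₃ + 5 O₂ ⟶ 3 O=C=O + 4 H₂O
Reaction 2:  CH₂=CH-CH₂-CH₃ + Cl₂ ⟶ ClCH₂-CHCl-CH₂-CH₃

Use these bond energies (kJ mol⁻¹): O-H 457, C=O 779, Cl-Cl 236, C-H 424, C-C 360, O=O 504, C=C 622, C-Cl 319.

Reaction 1, by 1558 kJ

Reaction 1:
  Bonds broken (reactants):
    C-C: 2 × 360 = 720
    C-H: 8 × 424 = 3392
    O=O: 5 × 504 = 2520
    Σ(broken) = 6632 kJ
  Bonds formed (products):
    C=O: 6 × 779 = 4674
    O-H: 8 × 457 = 3656
    Σ(formed) = 8330 kJ
  ΔH_1 = 6632 − 8330 = −1698 kJ
Reaction 2:
  Bonds broken (reactants):
    C-C: 2 × 360 = 720
    C-H: 8 × 424 = 3392
    C=C: 1 × 622 = 622
    Cl-Cl: 1 × 236 = 236
    Σ(broken) = 4970 kJ
  Bonds formed (products):
    C-C: 3 × 360 = 1080
    C-Cl: 2 × 319 = 638
    C-H: 8 × 424 = 3392
    Σ(formed) = 5110 kJ
  ΔH_2 = 4970 − 5110 = −140 kJ
ΔH_1 − ΔH_2 = −1558 kJ, so reaction 1 has the more negative ΔH; |ΔH_1 − ΔH_2| = 1558 kJ.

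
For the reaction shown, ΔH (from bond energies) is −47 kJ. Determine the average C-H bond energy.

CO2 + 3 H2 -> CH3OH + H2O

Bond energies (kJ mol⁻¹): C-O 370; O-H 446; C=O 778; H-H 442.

D(C-H) ≈ 407 kJ/mol

Let D be the C-H bond energy.
Σ(broken) = 2×778 + 3×442 = 2882
Σ(formed) = 3×D + 1×370 + 3×446 = 1708 + 3D
ΔH = Σ(broken) − Σ(formed) = (2882) − (1708 + 3D) = +1174 − 3D
Setting this equal to −47 kJ gives 3D = 1221, so D = 407 kJ/mol.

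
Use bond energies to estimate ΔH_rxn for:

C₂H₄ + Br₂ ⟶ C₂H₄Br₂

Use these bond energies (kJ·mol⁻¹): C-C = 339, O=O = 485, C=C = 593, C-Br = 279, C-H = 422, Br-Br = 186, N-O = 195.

ΔH ≈ −118 kJ

Bonds broken (reactants):
  Br-Br: 1 × 186 = 186
  C-H: 4 × 422 = 1688
  C=C: 1 × 593 = 593
  Σ(broken) = 2467 kJ
Bonds formed (products):
  C-Br: 2 × 279 = 558
  C-C: 1 × 339 = 339
  C-H: 4 × 422 = 1688
  Σ(formed) = 2585 kJ
ΔH = Σ(broken) − Σ(formed) = 2467 − 2585 = −118 kJ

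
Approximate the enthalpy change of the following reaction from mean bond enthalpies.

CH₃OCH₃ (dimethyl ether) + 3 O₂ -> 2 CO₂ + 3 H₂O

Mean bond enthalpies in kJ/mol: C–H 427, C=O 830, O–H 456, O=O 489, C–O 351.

Bonds broken (reactants):
  C–H: 6 × 427 = 2562
  C–O: 2 × 351 = 702
  O=O: 3 × 489 = 1467
  Σ(broken) = 4731 kJ
Bonds formed (products):
  C=O: 4 × 830 = 3320
  O–H: 6 × 456 = 2736
  Σ(formed) = 6056 kJ
ΔH = Σ(broken) − Σ(formed) = 4731 − 6056 = −1325 kJ

ΔH ≈ −1325 kJ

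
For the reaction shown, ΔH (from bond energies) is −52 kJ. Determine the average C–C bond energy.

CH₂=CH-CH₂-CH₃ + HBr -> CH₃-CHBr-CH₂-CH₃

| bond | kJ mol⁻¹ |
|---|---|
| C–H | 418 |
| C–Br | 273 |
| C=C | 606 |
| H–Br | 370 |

D(C–C) ≈ 337 kJ/mol

Let D be the C–C bond energy.
Σ(broken) = 2×D + 8×418 + 1×606 + 1×370 = 4320 + 2D
Σ(formed) = 1×273 + 3×D + 9×418 = 4035 + 3D
ΔH = Σ(broken) − Σ(formed) = (4320 + 2D) − (4035 + 3D) = +285 − D
Setting this equal to −52 kJ gives D = 337 kJ/mol.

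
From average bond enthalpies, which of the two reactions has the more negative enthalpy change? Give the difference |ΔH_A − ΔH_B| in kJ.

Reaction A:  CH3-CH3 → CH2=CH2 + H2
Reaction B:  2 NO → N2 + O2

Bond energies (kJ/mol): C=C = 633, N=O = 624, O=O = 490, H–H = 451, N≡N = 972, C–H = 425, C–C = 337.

Reaction B, by 317 kJ

Reaction A:
  Bonds broken (reactants):
    C–C: 1 × 337 = 337
    C–H: 6 × 425 = 2550
    Σ(broken) = 2887 kJ
  Bonds formed (products):
    C–H: 4 × 425 = 1700
    C=C: 1 × 633 = 633
    H–H: 1 × 451 = 451
    Σ(formed) = 2784 kJ
  ΔH_A = 2887 − 2784 = +103 kJ
Reaction B:
  Bonds broken (reactants):
    N=O: 2 × 624 = 1248
    Σ(broken) = 1248 kJ
  Bonds formed (products):
    N≡N: 1 × 972 = 972
    O=O: 1 × 490 = 490
    Σ(formed) = 1462 kJ
  ΔH_B = 1248 − 1462 = −214 kJ
ΔH_A − ΔH_B = +317 kJ, so reaction B has the more negative ΔH; |ΔH_A − ΔH_B| = 317 kJ.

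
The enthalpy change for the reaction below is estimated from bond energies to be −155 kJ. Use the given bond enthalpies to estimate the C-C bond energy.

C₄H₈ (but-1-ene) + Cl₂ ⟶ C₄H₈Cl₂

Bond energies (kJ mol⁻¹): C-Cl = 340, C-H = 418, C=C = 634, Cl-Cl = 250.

Let D be the C-C bond energy.
Σ(broken) = 2×D + 8×418 + 1×634 + 1×250 = 4228 + 2D
Σ(formed) = 3×D + 2×340 + 8×418 = 4024 + 3D
ΔH = Σ(broken) − Σ(formed) = (4228 + 2D) − (4024 + 3D) = +204 − D
Setting this equal to −155 kJ gives D = 359 kJ/mol.

D(C-C) ≈ 359 kJ/mol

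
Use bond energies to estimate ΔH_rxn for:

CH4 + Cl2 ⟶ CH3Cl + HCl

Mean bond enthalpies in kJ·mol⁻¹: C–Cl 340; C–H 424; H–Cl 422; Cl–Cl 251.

Bonds broken (reactants):
  C–H: 4 × 424 = 1696
  Cl–Cl: 1 × 251 = 251
  Σ(broken) = 1947 kJ
Bonds formed (products):
  C–Cl: 1 × 340 = 340
  C–H: 3 × 424 = 1272
  H–Cl: 1 × 422 = 422
  Σ(formed) = 2034 kJ
ΔH = Σ(broken) − Σ(formed) = 1947 − 2034 = −87 kJ

ΔH ≈ −87 kJ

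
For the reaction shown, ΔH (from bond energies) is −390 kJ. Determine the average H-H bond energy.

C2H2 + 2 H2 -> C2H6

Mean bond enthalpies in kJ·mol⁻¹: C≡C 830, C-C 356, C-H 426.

D(H-H) ≈ 420 kJ/mol

Let D be the H-H bond energy.
Σ(broken) = 1×830 + 2×426 + 2×D = 1682 + 2D
Σ(formed) = 1×356 + 6×426 = 2912
ΔH = Σ(broken) − Σ(formed) = (1682 + 2D) − (2912) = −1230 + 2D
Setting this equal to −390 kJ gives 2D = 840, so D = 420 kJ/mol.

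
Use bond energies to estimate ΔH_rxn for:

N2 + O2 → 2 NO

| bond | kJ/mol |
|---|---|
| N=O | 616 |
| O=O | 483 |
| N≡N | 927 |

ΔH ≈ +178 kJ

Bonds broken (reactants):
  N≡N: 1 × 927 = 927
  O=O: 1 × 483 = 483
  Σ(broken) = 1410 kJ
Bonds formed (products):
  N=O: 2 × 616 = 1232
  Σ(formed) = 1232 kJ
ΔH = Σ(broken) − Σ(formed) = 1410 − 1232 = +178 kJ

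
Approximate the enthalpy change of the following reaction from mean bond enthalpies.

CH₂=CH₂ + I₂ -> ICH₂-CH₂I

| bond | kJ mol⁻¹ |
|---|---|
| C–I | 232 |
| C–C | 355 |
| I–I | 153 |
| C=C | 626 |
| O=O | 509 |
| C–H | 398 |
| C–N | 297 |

Bonds broken (reactants):
  C–H: 4 × 398 = 1592
  C=C: 1 × 626 = 626
  I–I: 1 × 153 = 153
  Σ(broken) = 2371 kJ
Bonds formed (products):
  C–C: 1 × 355 = 355
  C–H: 4 × 398 = 1592
  C–I: 2 × 232 = 464
  Σ(formed) = 2411 kJ
ΔH = Σ(broken) − Σ(formed) = 2371 − 2411 = −40 kJ

ΔH ≈ −40 kJ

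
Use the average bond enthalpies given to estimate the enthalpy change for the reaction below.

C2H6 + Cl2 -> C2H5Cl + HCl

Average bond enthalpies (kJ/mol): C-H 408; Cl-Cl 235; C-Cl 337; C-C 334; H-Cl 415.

Bonds broken (reactants):
  C-C: 1 × 334 = 334
  C-H: 6 × 408 = 2448
  Cl-Cl: 1 × 235 = 235
  Σ(broken) = 3017 kJ
Bonds formed (products):
  C-C: 1 × 334 = 334
  C-Cl: 1 × 337 = 337
  C-H: 5 × 408 = 2040
  H-Cl: 1 × 415 = 415
  Σ(formed) = 3126 kJ
ΔH = Σ(broken) − Σ(formed) = 3017 − 3126 = −109 kJ

ΔH ≈ −109 kJ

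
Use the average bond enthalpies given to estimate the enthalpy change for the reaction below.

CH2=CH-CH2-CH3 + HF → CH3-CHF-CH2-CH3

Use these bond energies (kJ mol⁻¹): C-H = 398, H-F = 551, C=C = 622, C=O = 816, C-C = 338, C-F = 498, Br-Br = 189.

Bonds broken (reactants):
  C-C: 2 × 338 = 676
  C-H: 8 × 398 = 3184
  C=C: 1 × 622 = 622
  H-F: 1 × 551 = 551
  Σ(broken) = 5033 kJ
Bonds formed (products):
  C-C: 3 × 338 = 1014
  C-F: 1 × 498 = 498
  C-H: 9 × 398 = 3582
  Σ(formed) = 5094 kJ
ΔH = Σ(broken) − Σ(formed) = 5033 − 5094 = −61 kJ

ΔH ≈ −61 kJ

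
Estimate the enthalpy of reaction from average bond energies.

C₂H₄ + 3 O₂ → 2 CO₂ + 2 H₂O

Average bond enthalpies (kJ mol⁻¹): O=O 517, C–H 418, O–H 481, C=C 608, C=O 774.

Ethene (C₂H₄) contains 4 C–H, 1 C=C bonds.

ΔH ≈ −1189 kJ

Bonds broken (reactants):
  C–H: 4 × 418 = 1672
  C=C: 1 × 608 = 608
  O=O: 3 × 517 = 1551
  Σ(broken) = 3831 kJ
Bonds formed (products):
  C=O: 4 × 774 = 3096
  O–H: 4 × 481 = 1924
  Σ(formed) = 5020 kJ
ΔH = Σ(broken) − Σ(formed) = 3831 − 5020 = −1189 kJ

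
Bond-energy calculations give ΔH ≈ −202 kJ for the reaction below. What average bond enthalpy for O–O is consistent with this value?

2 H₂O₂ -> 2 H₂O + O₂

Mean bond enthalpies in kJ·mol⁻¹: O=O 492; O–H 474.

Let D be the O–O bond energy.
Σ(broken) = 4×474 + 2×D = 1896 + 2D
Σ(formed) = 4×474 + 1×492 = 2388
ΔH = Σ(broken) − Σ(formed) = (1896 + 2D) − (2388) = −492 + 2D
Setting this equal to −202 kJ gives 2D = 290, so D = 145 kJ/mol.

D(O–O) ≈ 145 kJ/mol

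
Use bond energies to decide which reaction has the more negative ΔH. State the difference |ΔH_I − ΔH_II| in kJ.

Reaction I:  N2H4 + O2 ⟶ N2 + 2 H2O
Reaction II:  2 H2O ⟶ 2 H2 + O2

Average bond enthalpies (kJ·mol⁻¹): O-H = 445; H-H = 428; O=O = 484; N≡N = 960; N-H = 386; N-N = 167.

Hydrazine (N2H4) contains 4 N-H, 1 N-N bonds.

Reaction I, by 985 kJ

Reaction I:
  Bonds broken (reactants):
    N-H: 4 × 386 = 1544
    N-N: 1 × 167 = 167
    O=O: 1 × 484 = 484
    Σ(broken) = 2195 kJ
  Bonds formed (products):
    N≡N: 1 × 960 = 960
    O-H: 4 × 445 = 1780
    Σ(formed) = 2740 kJ
  ΔH_I = 2195 − 2740 = −545 kJ
Reaction II:
  Bonds broken (reactants):
    O-H: 4 × 445 = 1780
    Σ(broken) = 1780 kJ
  Bonds formed (products):
    H-H: 2 × 428 = 856
    O=O: 1 × 484 = 484
    Σ(formed) = 1340 kJ
  ΔH_II = 1780 − 1340 = +440 kJ
ΔH_I − ΔH_II = −985 kJ, so reaction I has the more negative ΔH; |ΔH_I − ΔH_II| = 985 kJ.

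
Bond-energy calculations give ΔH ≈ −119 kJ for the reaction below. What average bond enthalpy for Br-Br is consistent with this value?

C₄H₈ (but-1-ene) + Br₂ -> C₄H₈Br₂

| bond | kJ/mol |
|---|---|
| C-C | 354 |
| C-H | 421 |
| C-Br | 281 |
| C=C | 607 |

D(Br-Br) ≈ 190 kJ/mol

Let D be the Br-Br bond energy.
Σ(broken) = 1×D + 2×354 + 8×421 + 1×607 = 4683 + D
Σ(formed) = 2×281 + 3×354 + 8×421 = 4992
ΔH = Σ(broken) − Σ(formed) = (4683 + D) − (4992) = −309 + D
Setting this equal to −119 kJ gives D = 190 kJ/mol.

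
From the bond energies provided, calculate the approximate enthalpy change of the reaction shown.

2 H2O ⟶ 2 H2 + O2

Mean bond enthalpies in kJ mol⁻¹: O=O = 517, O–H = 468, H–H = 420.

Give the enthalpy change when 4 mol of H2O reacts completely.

Bonds broken (reactants):
  O–H: 4 × 468 = 1872
  Σ(broken) = 1872 kJ
Bonds formed (products):
  H–H: 2 × 420 = 840
  O=O: 1 × 517 = 517
  Σ(formed) = 1357 kJ
ΔH = Σ(broken) − Σ(formed) = 1872 − 1357 = +515 kJ
For 2× the reaction as written: 2 × (+515) = +1030 kJ

ΔH = +1030 kJ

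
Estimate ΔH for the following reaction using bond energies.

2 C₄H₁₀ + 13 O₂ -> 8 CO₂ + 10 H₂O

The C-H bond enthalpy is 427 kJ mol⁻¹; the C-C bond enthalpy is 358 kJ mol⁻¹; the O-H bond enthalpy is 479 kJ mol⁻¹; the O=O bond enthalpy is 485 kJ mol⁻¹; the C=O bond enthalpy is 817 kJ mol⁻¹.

Bonds broken (reactants):
  C-C: 6 × 358 = 2148
  C-H: 20 × 427 = 8540
  O=O: 13 × 485 = 6305
  Σ(broken) = 16993 kJ
Bonds formed (products):
  C=O: 16 × 817 = 13072
  O-H: 20 × 479 = 9580
  Σ(formed) = 22652 kJ
ΔH = Σ(broken) − Σ(formed) = 16993 − 22652 = −5659 kJ

ΔH ≈ −5659 kJ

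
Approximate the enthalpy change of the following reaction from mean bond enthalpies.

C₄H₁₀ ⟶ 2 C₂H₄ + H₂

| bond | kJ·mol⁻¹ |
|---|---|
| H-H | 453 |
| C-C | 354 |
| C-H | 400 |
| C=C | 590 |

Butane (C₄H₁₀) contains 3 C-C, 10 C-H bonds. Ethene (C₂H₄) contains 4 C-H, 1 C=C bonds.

Bonds broken (reactants):
  C-C: 3 × 354 = 1062
  C-H: 10 × 400 = 4000
  Σ(broken) = 5062 kJ
Bonds formed (products):
  C-H: 8 × 400 = 3200
  C=C: 2 × 590 = 1180
  H-H: 1 × 453 = 453
  Σ(formed) = 4833 kJ
ΔH = Σ(broken) − Σ(formed) = 5062 − 4833 = +229 kJ

ΔH ≈ +229 kJ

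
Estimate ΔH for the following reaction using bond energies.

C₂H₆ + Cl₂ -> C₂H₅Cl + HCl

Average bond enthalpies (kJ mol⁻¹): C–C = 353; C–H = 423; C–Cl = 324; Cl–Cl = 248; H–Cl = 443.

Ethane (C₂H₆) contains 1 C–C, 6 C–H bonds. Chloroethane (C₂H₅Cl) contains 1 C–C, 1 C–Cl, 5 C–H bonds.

ΔH ≈ −96 kJ

Bonds broken (reactants):
  C–C: 1 × 353 = 353
  C–H: 6 × 423 = 2538
  Cl–Cl: 1 × 248 = 248
  Σ(broken) = 3139 kJ
Bonds formed (products):
  C–C: 1 × 353 = 353
  C–Cl: 1 × 324 = 324
  C–H: 5 × 423 = 2115
  H–Cl: 1 × 443 = 443
  Σ(formed) = 3235 kJ
ΔH = Σ(broken) − Σ(formed) = 3139 − 3235 = −96 kJ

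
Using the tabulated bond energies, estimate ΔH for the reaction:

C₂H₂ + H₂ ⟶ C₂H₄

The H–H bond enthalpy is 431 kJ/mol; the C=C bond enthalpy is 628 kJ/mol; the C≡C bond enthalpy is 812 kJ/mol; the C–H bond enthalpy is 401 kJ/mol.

ΔH ≈ −187 kJ

Bonds broken (reactants):
  C≡C: 1 × 812 = 812
  C–H: 2 × 401 = 802
  H–H: 1 × 431 = 431
  Σ(broken) = 2045 kJ
Bonds formed (products):
  C–H: 4 × 401 = 1604
  C=C: 1 × 628 = 628
  Σ(formed) = 2232 kJ
ΔH = Σ(broken) − Σ(formed) = 2045 − 2232 = −187 kJ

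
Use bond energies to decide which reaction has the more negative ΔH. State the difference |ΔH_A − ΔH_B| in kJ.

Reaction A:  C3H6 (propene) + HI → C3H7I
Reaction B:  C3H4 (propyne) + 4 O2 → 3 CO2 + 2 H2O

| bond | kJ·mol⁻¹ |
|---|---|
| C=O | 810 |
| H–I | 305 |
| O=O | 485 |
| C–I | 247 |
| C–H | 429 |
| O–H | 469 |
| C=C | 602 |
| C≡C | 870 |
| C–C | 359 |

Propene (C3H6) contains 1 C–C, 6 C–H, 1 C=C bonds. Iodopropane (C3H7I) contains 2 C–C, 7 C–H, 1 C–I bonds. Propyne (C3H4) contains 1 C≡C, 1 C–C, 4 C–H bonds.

Reaction A:
  Bonds broken (reactants):
    C–C: 1 × 359 = 359
    C–H: 6 × 429 = 2574
    C=C: 1 × 602 = 602
    H–I: 1 × 305 = 305
    Σ(broken) = 3840 kJ
  Bonds formed (products):
    C–C: 2 × 359 = 718
    C–H: 7 × 429 = 3003
    C–I: 1 × 247 = 247
    Σ(formed) = 3968 kJ
  ΔH_A = 3840 − 3968 = −128 kJ
Reaction B:
  Bonds broken (reactants):
    C≡C: 1 × 870 = 870
    C–C: 1 × 359 = 359
    C–H: 4 × 429 = 1716
    O=O: 4 × 485 = 1940
    Σ(broken) = 4885 kJ
  Bonds formed (products):
    C=O: 6 × 810 = 4860
    O–H: 4 × 469 = 1876
    Σ(formed) = 6736 kJ
  ΔH_B = 4885 − 6736 = −1851 kJ
ΔH_A − ΔH_B = +1723 kJ, so reaction B has the more negative ΔH; |ΔH_A − ΔH_B| = 1723 kJ.

Reaction B, by 1723 kJ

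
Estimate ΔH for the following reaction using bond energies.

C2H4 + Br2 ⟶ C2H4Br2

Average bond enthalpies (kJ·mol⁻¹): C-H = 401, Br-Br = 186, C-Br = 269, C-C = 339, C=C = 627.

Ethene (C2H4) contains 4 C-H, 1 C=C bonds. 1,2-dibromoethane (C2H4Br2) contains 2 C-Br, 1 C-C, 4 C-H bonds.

ΔH ≈ −64 kJ

Bonds broken (reactants):
  Br-Br: 1 × 186 = 186
  C-H: 4 × 401 = 1604
  C=C: 1 × 627 = 627
  Σ(broken) = 2417 kJ
Bonds formed (products):
  C-Br: 2 × 269 = 538
  C-C: 1 × 339 = 339
  C-H: 4 × 401 = 1604
  Σ(formed) = 2481 kJ
ΔH = Σ(broken) − Σ(formed) = 2417 − 2481 = −64 kJ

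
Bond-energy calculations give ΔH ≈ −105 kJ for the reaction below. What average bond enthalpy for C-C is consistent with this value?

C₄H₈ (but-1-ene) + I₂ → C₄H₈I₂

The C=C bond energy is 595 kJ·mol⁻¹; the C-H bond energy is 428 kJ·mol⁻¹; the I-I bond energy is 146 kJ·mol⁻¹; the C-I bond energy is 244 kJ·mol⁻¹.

D(C-C) ≈ 358 kJ/mol

Let D be the C-C bond energy.
Σ(broken) = 2×D + 8×428 + 1×595 + 1×146 = 4165 + 2D
Σ(formed) = 3×D + 8×428 + 2×244 = 3912 + 3D
ΔH = Σ(broken) − Σ(formed) = (4165 + 2D) − (3912 + 3D) = +253 − D
Setting this equal to −105 kJ gives D = 358 kJ/mol.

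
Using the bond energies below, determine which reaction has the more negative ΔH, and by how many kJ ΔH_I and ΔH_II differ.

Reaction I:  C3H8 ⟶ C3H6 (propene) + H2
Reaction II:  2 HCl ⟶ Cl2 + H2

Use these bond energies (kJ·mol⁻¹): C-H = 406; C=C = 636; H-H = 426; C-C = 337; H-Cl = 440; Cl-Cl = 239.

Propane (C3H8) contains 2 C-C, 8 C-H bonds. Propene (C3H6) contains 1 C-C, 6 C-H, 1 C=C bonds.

Reaction I:
  Bonds broken (reactants):
    C-C: 2 × 337 = 674
    C-H: 8 × 406 = 3248
    Σ(broken) = 3922 kJ
  Bonds formed (products):
    C-C: 1 × 337 = 337
    C-H: 6 × 406 = 2436
    C=C: 1 × 636 = 636
    H-H: 1 × 426 = 426
    Σ(formed) = 3835 kJ
  ΔH_I = 3922 − 3835 = +87 kJ
Reaction II:
  Bonds broken (reactants):
    H-Cl: 2 × 440 = 880
    Σ(broken) = 880 kJ
  Bonds formed (products):
    Cl-Cl: 1 × 239 = 239
    H-H: 1 × 426 = 426
    Σ(formed) = 665 kJ
  ΔH_II = 880 − 665 = +215 kJ
ΔH_I − ΔH_II = −128 kJ, so reaction I has the more negative ΔH; |ΔH_I − ΔH_II| = 128 kJ.

Reaction I, by 128 kJ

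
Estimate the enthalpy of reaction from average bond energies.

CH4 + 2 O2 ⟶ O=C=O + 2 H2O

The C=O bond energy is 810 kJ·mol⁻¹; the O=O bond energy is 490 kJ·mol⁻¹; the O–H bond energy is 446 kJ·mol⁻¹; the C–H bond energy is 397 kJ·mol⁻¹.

ΔH ≈ −836 kJ

Bonds broken (reactants):
  C–H: 4 × 397 = 1588
  O=O: 2 × 490 = 980
  Σ(broken) = 2568 kJ
Bonds formed (products):
  C=O: 2 × 810 = 1620
  O–H: 4 × 446 = 1784
  Σ(formed) = 3404 kJ
ΔH = Σ(broken) − Σ(formed) = 2568 − 3404 = −836 kJ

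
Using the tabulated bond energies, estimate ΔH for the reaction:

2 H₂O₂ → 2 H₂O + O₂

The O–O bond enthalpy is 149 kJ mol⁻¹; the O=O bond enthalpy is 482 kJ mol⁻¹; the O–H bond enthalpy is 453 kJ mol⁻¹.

Bonds broken (reactants):
  O–H: 4 × 453 = 1812
  O–O: 2 × 149 = 298
  Σ(broken) = 2110 kJ
Bonds formed (products):
  O–H: 4 × 453 = 1812
  O=O: 1 × 482 = 482
  Σ(formed) = 2294 kJ
ΔH = Σ(broken) − Σ(formed) = 2110 − 2294 = −184 kJ

ΔH ≈ −184 kJ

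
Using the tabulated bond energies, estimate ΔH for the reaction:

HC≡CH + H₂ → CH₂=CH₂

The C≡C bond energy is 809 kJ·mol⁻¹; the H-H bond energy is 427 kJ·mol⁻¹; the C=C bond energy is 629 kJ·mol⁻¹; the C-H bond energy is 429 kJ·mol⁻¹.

Bonds broken (reactants):
  C≡C: 1 × 809 = 809
  C-H: 2 × 429 = 858
  H-H: 1 × 427 = 427
  Σ(broken) = 2094 kJ
Bonds formed (products):
  C-H: 4 × 429 = 1716
  C=C: 1 × 629 = 629
  Σ(formed) = 2345 kJ
ΔH = Σ(broken) − Σ(formed) = 2094 − 2345 = −251 kJ

ΔH ≈ −251 kJ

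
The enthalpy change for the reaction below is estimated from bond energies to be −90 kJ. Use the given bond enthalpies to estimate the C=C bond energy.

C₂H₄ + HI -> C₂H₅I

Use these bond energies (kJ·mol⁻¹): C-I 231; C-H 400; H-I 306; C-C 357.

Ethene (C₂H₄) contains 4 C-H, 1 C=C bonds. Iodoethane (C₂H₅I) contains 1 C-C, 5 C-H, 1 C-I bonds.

D(C=C) ≈ 592 kJ/mol

Let D be the C=C bond energy.
Σ(broken) = 4×400 + 1×D + 1×306 = 1906 + D
Σ(formed) = 1×357 + 5×400 + 1×231 = 2588
ΔH = Σ(broken) − Σ(formed) = (1906 + D) − (2588) = −682 + D
Setting this equal to −90 kJ gives D = 592 kJ/mol.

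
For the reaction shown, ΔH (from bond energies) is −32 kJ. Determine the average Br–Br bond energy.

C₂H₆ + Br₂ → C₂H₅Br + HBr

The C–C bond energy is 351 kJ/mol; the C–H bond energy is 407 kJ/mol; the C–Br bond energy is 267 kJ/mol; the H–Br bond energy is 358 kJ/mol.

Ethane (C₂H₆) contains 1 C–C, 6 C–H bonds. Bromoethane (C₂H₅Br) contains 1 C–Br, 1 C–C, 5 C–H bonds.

D(Br–Br) ≈ 186 kJ/mol

Let D be the Br–Br bond energy.
Σ(broken) = 1×D + 1×351 + 6×407 = 2793 + D
Σ(formed) = 1×267 + 1×351 + 5×407 + 1×358 = 3011
ΔH = Σ(broken) − Σ(formed) = (2793 + D) − (3011) = −218 + D
Setting this equal to −32 kJ gives D = 186 kJ/mol.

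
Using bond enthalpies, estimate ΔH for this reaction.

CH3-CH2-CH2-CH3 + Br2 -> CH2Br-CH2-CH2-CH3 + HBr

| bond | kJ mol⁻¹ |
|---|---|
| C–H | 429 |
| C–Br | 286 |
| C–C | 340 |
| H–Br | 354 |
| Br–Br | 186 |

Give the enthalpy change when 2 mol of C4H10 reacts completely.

ΔH = −50 kJ

Bonds broken (reactants):
  Br–Br: 1 × 186 = 186
  C–C: 3 × 340 = 1020
  C–H: 10 × 429 = 4290
  Σ(broken) = 5496 kJ
Bonds formed (products):
  C–Br: 1 × 286 = 286
  C–C: 3 × 340 = 1020
  C–H: 9 × 429 = 3861
  H–Br: 1 × 354 = 354
  Σ(formed) = 5521 kJ
ΔH = Σ(broken) − Σ(formed) = 5496 − 5521 = −25 kJ
For 2× the reaction as written: 2 × (−25) = −50 kJ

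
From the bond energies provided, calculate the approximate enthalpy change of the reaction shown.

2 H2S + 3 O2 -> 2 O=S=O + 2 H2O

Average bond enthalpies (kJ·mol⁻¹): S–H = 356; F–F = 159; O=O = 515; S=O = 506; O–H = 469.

ΔH ≈ −931 kJ

Bonds broken (reactants):
  O=O: 3 × 515 = 1545
  S–H: 4 × 356 = 1424
  Σ(broken) = 2969 kJ
Bonds formed (products):
  O–H: 4 × 469 = 1876
  S=O: 4 × 506 = 2024
  Σ(formed) = 3900 kJ
ΔH = Σ(broken) − Σ(formed) = 2969 − 3900 = −931 kJ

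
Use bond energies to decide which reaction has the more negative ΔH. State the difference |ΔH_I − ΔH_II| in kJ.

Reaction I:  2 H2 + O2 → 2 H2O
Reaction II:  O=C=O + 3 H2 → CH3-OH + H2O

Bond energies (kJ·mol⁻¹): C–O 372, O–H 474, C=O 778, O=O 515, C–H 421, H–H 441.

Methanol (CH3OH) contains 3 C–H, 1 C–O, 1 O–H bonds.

Reaction I, by 321 kJ

Reaction I:
  Bonds broken (reactants):
    H–H: 2 × 441 = 882
    O=O: 1 × 515 = 515
    Σ(broken) = 1397 kJ
  Bonds formed (products):
    O–H: 4 × 474 = 1896
    Σ(formed) = 1896 kJ
  ΔH_I = 1397 − 1896 = −499 kJ
Reaction II:
  Bonds broken (reactants):
    C=O: 2 × 778 = 1556
    H–H: 3 × 441 = 1323
    Σ(broken) = 2879 kJ
  Bonds formed (products):
    C–H: 3 × 421 = 1263
    C–O: 1 × 372 = 372
    O–H: 3 × 474 = 1422
    Σ(formed) = 3057 kJ
  ΔH_II = 2879 − 3057 = −178 kJ
ΔH_I − ΔH_II = −321 kJ, so reaction I has the more negative ΔH; |ΔH_I − ΔH_II| = 321 kJ.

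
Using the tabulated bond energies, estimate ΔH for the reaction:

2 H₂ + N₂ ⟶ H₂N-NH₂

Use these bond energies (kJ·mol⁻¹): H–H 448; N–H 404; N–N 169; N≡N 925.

ΔH ≈ +36 kJ

Bonds broken (reactants):
  H–H: 2 × 448 = 896
  N≡N: 1 × 925 = 925
  Σ(broken) = 1821 kJ
Bonds formed (products):
  N–H: 4 × 404 = 1616
  N–N: 1 × 169 = 169
  Σ(formed) = 1785 kJ
ΔH = Σ(broken) − Σ(formed) = 1821 − 1785 = +36 kJ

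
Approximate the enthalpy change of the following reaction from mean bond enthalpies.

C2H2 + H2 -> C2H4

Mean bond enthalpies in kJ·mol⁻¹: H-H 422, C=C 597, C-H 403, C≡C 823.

Bonds broken (reactants):
  C≡C: 1 × 823 = 823
  C-H: 2 × 403 = 806
  H-H: 1 × 422 = 422
  Σ(broken) = 2051 kJ
Bonds formed (products):
  C-H: 4 × 403 = 1612
  C=C: 1 × 597 = 597
  Σ(formed) = 2209 kJ
ΔH = Σ(broken) − Σ(formed) = 2051 − 2209 = −158 kJ

ΔH ≈ −158 kJ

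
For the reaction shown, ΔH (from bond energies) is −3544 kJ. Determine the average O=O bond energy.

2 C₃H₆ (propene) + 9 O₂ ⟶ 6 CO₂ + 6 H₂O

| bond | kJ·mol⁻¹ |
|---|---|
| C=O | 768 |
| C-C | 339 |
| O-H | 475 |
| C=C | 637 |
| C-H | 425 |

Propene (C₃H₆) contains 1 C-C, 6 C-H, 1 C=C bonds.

D(O=O) ≈ 480 kJ/mol

Let D be the O=O bond energy.
Σ(broken) = 2×339 + 12×425 + 2×637 + 9×D = 7052 + 9D
Σ(formed) = 12×768 + 12×475 = 14916
ΔH = Σ(broken) − Σ(formed) = (7052 + 9D) − (14916) = −7864 + 9D
Setting this equal to −3544 kJ gives 9D = 4320, so D = 480 kJ/mol.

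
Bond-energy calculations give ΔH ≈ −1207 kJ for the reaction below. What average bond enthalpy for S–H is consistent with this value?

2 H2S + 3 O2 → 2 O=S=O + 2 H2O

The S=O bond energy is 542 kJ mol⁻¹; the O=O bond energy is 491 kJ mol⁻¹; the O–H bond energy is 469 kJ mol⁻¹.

D(S–H) ≈ 341 kJ/mol

Let D be the S–H bond energy.
Σ(broken) = 3×491 + 4×D = 1473 + 4D
Σ(formed) = 4×469 + 4×542 = 4044
ΔH = Σ(broken) − Σ(formed) = (1473 + 4D) − (4044) = −2571 + 4D
Setting this equal to −1207 kJ gives 4D = 1364, so D = 341 kJ/mol.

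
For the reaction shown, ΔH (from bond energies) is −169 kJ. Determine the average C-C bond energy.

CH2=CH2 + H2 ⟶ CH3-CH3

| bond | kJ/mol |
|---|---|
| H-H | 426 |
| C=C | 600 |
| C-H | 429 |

Let D be the C-C bond energy.
Σ(broken) = 4×429 + 1×600 + 1×426 = 2742
Σ(formed) = 1×D + 6×429 = 2574 + D
ΔH = Σ(broken) − Σ(formed) = (2742) − (2574 + D) = +168 − D
Setting this equal to −169 kJ gives D = 337 kJ/mol.

D(C-C) ≈ 337 kJ/mol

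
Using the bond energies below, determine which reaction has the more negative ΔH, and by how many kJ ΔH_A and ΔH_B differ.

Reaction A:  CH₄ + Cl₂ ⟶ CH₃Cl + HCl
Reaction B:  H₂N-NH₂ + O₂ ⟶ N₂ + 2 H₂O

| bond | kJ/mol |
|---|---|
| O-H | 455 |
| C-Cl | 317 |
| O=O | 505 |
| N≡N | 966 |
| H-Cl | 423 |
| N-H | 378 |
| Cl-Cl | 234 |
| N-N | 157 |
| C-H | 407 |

Reaction B, by 513 kJ

Reaction A:
  Bonds broken (reactants):
    C-H: 4 × 407 = 1628
    Cl-Cl: 1 × 234 = 234
    Σ(broken) = 1862 kJ
  Bonds formed (products):
    C-Cl: 1 × 317 = 317
    C-H: 3 × 407 = 1221
    H-Cl: 1 × 423 = 423
    Σ(formed) = 1961 kJ
  ΔH_A = 1862 − 1961 = −99 kJ
Reaction B:
  Bonds broken (reactants):
    N-H: 4 × 378 = 1512
    N-N: 1 × 157 = 157
    O=O: 1 × 505 = 505
    Σ(broken) = 2174 kJ
  Bonds formed (products):
    N≡N: 1 × 966 = 966
    O-H: 4 × 455 = 1820
    Σ(formed) = 2786 kJ
  ΔH_B = 2174 − 2786 = −612 kJ
ΔH_A − ΔH_B = +513 kJ, so reaction B has the more negative ΔH; |ΔH_A − ΔH_B| = 513 kJ.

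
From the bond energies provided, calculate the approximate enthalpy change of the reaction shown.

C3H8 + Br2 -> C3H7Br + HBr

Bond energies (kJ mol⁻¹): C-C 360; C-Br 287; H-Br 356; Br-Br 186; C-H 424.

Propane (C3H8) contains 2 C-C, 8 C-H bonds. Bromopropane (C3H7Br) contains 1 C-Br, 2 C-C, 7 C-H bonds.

Bonds broken (reactants):
  Br-Br: 1 × 186 = 186
  C-C: 2 × 360 = 720
  C-H: 8 × 424 = 3392
  Σ(broken) = 4298 kJ
Bonds formed (products):
  C-Br: 1 × 287 = 287
  C-C: 2 × 360 = 720
  C-H: 7 × 424 = 2968
  H-Br: 1 × 356 = 356
  Σ(formed) = 4331 kJ
ΔH = Σ(broken) − Σ(formed) = 4298 − 4331 = −33 kJ

ΔH ≈ −33 kJ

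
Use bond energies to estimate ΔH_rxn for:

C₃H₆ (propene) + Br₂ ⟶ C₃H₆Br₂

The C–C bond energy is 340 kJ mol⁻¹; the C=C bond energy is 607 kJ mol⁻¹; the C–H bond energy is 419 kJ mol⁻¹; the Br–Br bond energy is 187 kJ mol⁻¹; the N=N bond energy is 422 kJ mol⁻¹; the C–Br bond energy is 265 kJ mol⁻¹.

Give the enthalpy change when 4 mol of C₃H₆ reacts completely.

ΔH = −304 kJ

Bonds broken (reactants):
  Br–Br: 1 × 187 = 187
  C–C: 1 × 340 = 340
  C–H: 6 × 419 = 2514
  C=C: 1 × 607 = 607
  Σ(broken) = 3648 kJ
Bonds formed (products):
  C–Br: 2 × 265 = 530
  C–C: 2 × 340 = 680
  C–H: 6 × 419 = 2514
  Σ(formed) = 3724 kJ
ΔH = Σ(broken) − Σ(formed) = 3648 − 3724 = −76 kJ
For 4× the reaction as written: 4 × (−76) = −304 kJ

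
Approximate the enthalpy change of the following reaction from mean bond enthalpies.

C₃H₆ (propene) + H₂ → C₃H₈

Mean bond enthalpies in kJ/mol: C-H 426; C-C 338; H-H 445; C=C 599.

ΔH ≈ −146 kJ

Bonds broken (reactants):
  C-C: 1 × 338 = 338
  C-H: 6 × 426 = 2556
  C=C: 1 × 599 = 599
  H-H: 1 × 445 = 445
  Σ(broken) = 3938 kJ
Bonds formed (products):
  C-C: 2 × 338 = 676
  C-H: 8 × 426 = 3408
  Σ(formed) = 4084 kJ
ΔH = Σ(broken) − Σ(formed) = 3938 − 4084 = −146 kJ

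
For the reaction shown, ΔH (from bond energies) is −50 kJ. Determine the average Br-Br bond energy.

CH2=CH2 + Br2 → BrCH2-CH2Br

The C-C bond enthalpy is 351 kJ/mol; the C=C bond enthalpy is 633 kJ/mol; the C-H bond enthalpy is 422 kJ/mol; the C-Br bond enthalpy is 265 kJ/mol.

Let D be the Br-Br bond energy.
Σ(broken) = 1×D + 4×422 + 1×633 = 2321 + D
Σ(formed) = 2×265 + 1×351 + 4×422 = 2569
ΔH = Σ(broken) − Σ(formed) = (2321 + D) − (2569) = −248 + D
Setting this equal to −50 kJ gives D = 198 kJ/mol.

D(Br-Br) ≈ 198 kJ/mol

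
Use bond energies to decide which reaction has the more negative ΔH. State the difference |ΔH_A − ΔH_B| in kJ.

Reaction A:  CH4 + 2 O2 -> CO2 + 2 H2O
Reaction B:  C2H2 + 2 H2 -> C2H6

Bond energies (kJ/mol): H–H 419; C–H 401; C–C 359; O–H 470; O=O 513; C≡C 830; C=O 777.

Reaction A:
  Bonds broken (reactants):
    C–H: 4 × 401 = 1604
    O=O: 2 × 513 = 1026
    Σ(broken) = 2630 kJ
  Bonds formed (products):
    C=O: 2 × 777 = 1554
    O–H: 4 × 470 = 1880
    Σ(formed) = 3434 kJ
  ΔH_A = 2630 − 3434 = −804 kJ
Reaction B:
  Bonds broken (reactants):
    C≡C: 1 × 830 = 830
    C–H: 2 × 401 = 802
    H–H: 2 × 419 = 838
    Σ(broken) = 2470 kJ
  Bonds formed (products):
    C–C: 1 × 359 = 359
    C–H: 6 × 401 = 2406
    Σ(formed) = 2765 kJ
  ΔH_B = 2470 − 2765 = −295 kJ
ΔH_A − ΔH_B = −509 kJ, so reaction A has the more negative ΔH; |ΔH_A − ΔH_B| = 509 kJ.

Reaction A, by 509 kJ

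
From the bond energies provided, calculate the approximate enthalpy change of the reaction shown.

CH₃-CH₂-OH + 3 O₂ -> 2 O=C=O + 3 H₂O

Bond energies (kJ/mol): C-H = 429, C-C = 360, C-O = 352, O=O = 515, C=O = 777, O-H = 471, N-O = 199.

Bonds broken (reactants):
  C-C: 1 × 360 = 360
  C-H: 5 × 429 = 2145
  C-O: 1 × 352 = 352
  O-H: 1 × 471 = 471
  O=O: 3 × 515 = 1545
  Σ(broken) = 4873 kJ
Bonds formed (products):
  C=O: 4 × 777 = 3108
  O-H: 6 × 471 = 2826
  Σ(formed) = 5934 kJ
ΔH = Σ(broken) − Σ(formed) = 4873 − 5934 = −1061 kJ

ΔH ≈ −1061 kJ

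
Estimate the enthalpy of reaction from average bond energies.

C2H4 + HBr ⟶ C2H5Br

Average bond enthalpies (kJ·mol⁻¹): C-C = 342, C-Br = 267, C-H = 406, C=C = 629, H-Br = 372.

ΔH ≈ −14 kJ

Bonds broken (reactants):
  C-H: 4 × 406 = 1624
  C=C: 1 × 629 = 629
  H-Br: 1 × 372 = 372
  Σ(broken) = 2625 kJ
Bonds formed (products):
  C-Br: 1 × 267 = 267
  C-C: 1 × 342 = 342
  C-H: 5 × 406 = 2030
  Σ(formed) = 2639 kJ
ΔH = Σ(broken) − Σ(formed) = 2625 − 2639 = −14 kJ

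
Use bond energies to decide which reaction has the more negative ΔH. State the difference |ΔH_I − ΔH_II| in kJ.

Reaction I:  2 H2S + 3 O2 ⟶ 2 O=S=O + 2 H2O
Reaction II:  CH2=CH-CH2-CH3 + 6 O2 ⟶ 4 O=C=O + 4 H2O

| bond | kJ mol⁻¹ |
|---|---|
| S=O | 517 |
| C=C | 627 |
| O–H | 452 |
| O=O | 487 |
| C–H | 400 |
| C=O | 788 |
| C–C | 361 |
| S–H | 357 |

Reaction II, by 1462 kJ

Reaction I:
  Bonds broken (reactants):
    O=O: 3 × 487 = 1461
    S–H: 4 × 357 = 1428
    Σ(broken) = 2889 kJ
  Bonds formed (products):
    O–H: 4 × 452 = 1808
    S=O: 4 × 517 = 2068
    Σ(formed) = 3876 kJ
  ΔH_I = 2889 − 3876 = −987 kJ
Reaction II:
  Bonds broken (reactants):
    C–C: 2 × 361 = 722
    C–H: 8 × 400 = 3200
    C=C: 1 × 627 = 627
    O=O: 6 × 487 = 2922
    Σ(broken) = 7471 kJ
  Bonds formed (products):
    C=O: 8 × 788 = 6304
    O–H: 8 × 452 = 3616
    Σ(formed) = 9920 kJ
  ΔH_II = 7471 − 9920 = −2449 kJ
ΔH_I − ΔH_II = +1462 kJ, so reaction II has the more negative ΔH; |ΔH_I − ΔH_II| = 1462 kJ.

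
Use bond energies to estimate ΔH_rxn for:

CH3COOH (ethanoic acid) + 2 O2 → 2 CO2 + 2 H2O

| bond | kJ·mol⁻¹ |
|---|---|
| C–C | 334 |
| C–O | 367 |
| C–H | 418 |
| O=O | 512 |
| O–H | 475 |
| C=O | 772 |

Bonds broken (reactants):
  C–C: 1 × 334 = 334
  C–H: 3 × 418 = 1254
  C–O: 1 × 367 = 367
  C=O: 1 × 772 = 772
  O–H: 1 × 475 = 475
  O=O: 2 × 512 = 1024
  Σ(broken) = 4226 kJ
Bonds formed (products):
  C=O: 4 × 772 = 3088
  O–H: 4 × 475 = 1900
  Σ(formed) = 4988 kJ
ΔH = Σ(broken) − Σ(formed) = 4226 − 4988 = −762 kJ

ΔH ≈ −762 kJ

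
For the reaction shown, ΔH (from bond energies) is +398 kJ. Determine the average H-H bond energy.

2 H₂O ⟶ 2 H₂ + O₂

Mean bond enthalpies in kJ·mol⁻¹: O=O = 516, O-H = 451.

D(H-H) ≈ 445 kJ/mol

Let D be the H-H bond energy.
Σ(broken) = 4×451 = 1804
Σ(formed) = 2×D + 1×516 = 516 + 2D
ΔH = Σ(broken) − Σ(formed) = (1804) − (516 + 2D) = +1288 − 2D
Setting this equal to +398 kJ gives 2D = 890, so D = 445 kJ/mol.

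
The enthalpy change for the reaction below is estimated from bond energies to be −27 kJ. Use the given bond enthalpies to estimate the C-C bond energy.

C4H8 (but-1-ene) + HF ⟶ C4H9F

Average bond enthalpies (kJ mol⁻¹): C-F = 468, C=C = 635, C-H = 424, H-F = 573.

D(C-C) ≈ 343 kJ/mol

Let D be the C-C bond energy.
Σ(broken) = 2×D + 8×424 + 1×635 + 1×573 = 4600 + 2D
Σ(formed) = 3×D + 1×468 + 9×424 = 4284 + 3D
ΔH = Σ(broken) − Σ(formed) = (4600 + 2D) − (4284 + 3D) = +316 − D
Setting this equal to −27 kJ gives D = 343 kJ/mol.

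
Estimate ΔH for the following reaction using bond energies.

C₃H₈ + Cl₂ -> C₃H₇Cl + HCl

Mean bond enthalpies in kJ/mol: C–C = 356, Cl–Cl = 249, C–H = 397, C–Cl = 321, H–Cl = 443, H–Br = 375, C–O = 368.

ΔH ≈ −118 kJ

Bonds broken (reactants):
  C–C: 2 × 356 = 712
  C–H: 8 × 397 = 3176
  Cl–Cl: 1 × 249 = 249
  Σ(broken) = 4137 kJ
Bonds formed (products):
  C–C: 2 × 356 = 712
  C–Cl: 1 × 321 = 321
  C–H: 7 × 397 = 2779
  H–Cl: 1 × 443 = 443
  Σ(formed) = 4255 kJ
ΔH = Σ(broken) − Σ(formed) = 4137 − 4255 = −118 kJ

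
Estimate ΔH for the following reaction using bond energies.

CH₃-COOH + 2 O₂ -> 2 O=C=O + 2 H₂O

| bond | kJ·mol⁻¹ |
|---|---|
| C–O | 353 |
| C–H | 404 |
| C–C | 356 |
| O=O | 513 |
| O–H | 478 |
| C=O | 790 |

ΔH ≈ −857 kJ

Bonds broken (reactants):
  C–C: 1 × 356 = 356
  C–H: 3 × 404 = 1212
  C–O: 1 × 353 = 353
  C=O: 1 × 790 = 790
  O–H: 1 × 478 = 478
  O=O: 2 × 513 = 1026
  Σ(broken) = 4215 kJ
Bonds formed (products):
  C=O: 4 × 790 = 3160
  O–H: 4 × 478 = 1912
  Σ(formed) = 5072 kJ
ΔH = Σ(broken) − Σ(formed) = 4215 − 5072 = −857 kJ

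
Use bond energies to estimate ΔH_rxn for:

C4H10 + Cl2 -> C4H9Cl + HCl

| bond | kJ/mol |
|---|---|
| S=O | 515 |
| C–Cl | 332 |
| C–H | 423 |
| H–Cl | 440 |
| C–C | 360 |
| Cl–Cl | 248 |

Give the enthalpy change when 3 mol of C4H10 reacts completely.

Bonds broken (reactants):
  C–C: 3 × 360 = 1080
  C–H: 10 × 423 = 4230
  Cl–Cl: 1 × 248 = 248
  Σ(broken) = 5558 kJ
Bonds formed (products):
  C–C: 3 × 360 = 1080
  C–Cl: 1 × 332 = 332
  C–H: 9 × 423 = 3807
  H–Cl: 1 × 440 = 440
  Σ(formed) = 5659 kJ
ΔH = Σ(broken) − Σ(formed) = 5558 − 5659 = −101 kJ
For 3× the reaction as written: 3 × (−101) = −303 kJ

ΔH = −303 kJ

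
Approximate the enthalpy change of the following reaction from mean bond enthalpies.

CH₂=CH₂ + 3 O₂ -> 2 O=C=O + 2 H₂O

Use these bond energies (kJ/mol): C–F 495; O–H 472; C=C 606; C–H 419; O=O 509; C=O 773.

Bonds broken (reactants):
  C–H: 4 × 419 = 1676
  C=C: 1 × 606 = 606
  O=O: 3 × 509 = 1527
  Σ(broken) = 3809 kJ
Bonds formed (products):
  C=O: 4 × 773 = 3092
  O–H: 4 × 472 = 1888
  Σ(formed) = 4980 kJ
ΔH = Σ(broken) − Σ(formed) = 3809 − 4980 = −1171 kJ

ΔH ≈ −1171 kJ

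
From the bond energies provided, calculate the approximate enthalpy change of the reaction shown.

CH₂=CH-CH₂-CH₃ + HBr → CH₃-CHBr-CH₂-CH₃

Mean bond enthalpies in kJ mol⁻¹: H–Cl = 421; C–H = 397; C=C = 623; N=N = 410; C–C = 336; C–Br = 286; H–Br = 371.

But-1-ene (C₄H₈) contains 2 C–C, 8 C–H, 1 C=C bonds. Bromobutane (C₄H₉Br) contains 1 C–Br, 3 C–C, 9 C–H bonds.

Bonds broken (reactants):
  C–C: 2 × 336 = 672
  C–H: 8 × 397 = 3176
  C=C: 1 × 623 = 623
  H–Br: 1 × 371 = 371
  Σ(broken) = 4842 kJ
Bonds formed (products):
  C–Br: 1 × 286 = 286
  C–C: 3 × 336 = 1008
  C–H: 9 × 397 = 3573
  Σ(formed) = 4867 kJ
ΔH = Σ(broken) − Σ(formed) = 4842 − 4867 = −25 kJ

ΔH ≈ −25 kJ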